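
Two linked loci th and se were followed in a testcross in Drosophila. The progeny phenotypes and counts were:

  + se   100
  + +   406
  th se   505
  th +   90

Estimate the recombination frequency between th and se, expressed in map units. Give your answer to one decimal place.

17.3 map units

The two most frequent classes, + + (406) and th se (505), are the parental types, so the F1 was + + / th se.
The recombinant classes are + se and th +: 100 + 90 = 190.
Recombination frequency = 190/1101 = 0.1726 ≈ 17.3%, i.e. 17.3 map units.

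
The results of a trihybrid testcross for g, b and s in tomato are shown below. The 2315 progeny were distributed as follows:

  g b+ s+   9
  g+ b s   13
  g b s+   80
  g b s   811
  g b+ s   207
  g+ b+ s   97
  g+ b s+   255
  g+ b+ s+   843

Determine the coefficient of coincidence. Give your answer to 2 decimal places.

The two most frequent reciprocal classes, g+ b+ s+ and g b s, are the parental types, so the F1 was g+ b+ s+ / g b s.
The two rarest classes, g b+ s+ and g+ b s, are the double crossovers. Comparing them with the parentals, only the g allele has switched, so g is the middle locus and the order is b – g – s.
b–g: (462 + 22)/2315 = 0.2091; g–s: (177 + 22)/2315 = 0.0860.
Expected DCO frequency = 0.2091 × 0.0860 ≈ 0.01798; observed = 22/2315 ≈ 0.00950.
Coefficient of coincidence = 0.00950/0.01798 ≈ 0.53.

0.53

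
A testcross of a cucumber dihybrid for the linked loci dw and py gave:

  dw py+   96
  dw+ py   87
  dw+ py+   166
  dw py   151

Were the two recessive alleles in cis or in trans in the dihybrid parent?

cis

The two most frequent classes are dw+ py+ (166) and dw py (151); these are the parental (non-recombinant) types.
So the F1 carried dw+ py+ on one chromosome and dw py on the other — the recessive alleles are on the same chromosome (cis / coupling).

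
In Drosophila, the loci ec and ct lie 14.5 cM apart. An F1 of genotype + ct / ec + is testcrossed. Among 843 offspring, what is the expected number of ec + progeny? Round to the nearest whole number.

A map distance of 14.5 cM corresponds to a recombination frequency of 0.145.
The F1 is + ct / ec +, so ec + is a parental gamete class with expected frequency (1 − r)/2 = 0.855/2 = 0.4275.
Expected number = 0.4275 × 843 = 360.38 ≈ 360.

360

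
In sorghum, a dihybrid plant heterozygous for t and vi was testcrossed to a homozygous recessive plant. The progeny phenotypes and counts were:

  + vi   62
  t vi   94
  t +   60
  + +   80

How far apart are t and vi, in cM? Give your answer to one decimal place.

41.2 cM

The two most frequent classes, + + (80) and t vi (94), are the parental types, so the F1 was + + / t vi.
The recombinant classes are + vi and t +: 62 + 60 = 122.
Recombination frequency = 122/296 = 0.4122 ≈ 41.2%, i.e. 41.2 cM.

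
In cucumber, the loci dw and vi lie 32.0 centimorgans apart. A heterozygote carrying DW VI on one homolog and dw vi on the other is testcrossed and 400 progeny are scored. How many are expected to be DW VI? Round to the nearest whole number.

A map distance of 32.0 centimorgans corresponds to a recombination frequency of 0.320.
The F1 is DW VI / dw vi, so DW VI is a parental gamete class with expected frequency (1 − r)/2 = 0.680/2 = 0.3400.
Expected number = 0.3400 × 400 = 136.00 ≈ 136.

136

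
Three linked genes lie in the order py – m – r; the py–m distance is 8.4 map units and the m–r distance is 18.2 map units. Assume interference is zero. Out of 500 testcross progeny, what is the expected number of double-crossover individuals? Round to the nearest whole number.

Map distances give recombination frequencies of 0.084 and 0.182 for the two intervals.
With no interference, expected double-crossover frequency = 0.084 × 0.182 = 0.01529.
Expected number = 0.01529 × 500 = 7.64 ≈ 8.

8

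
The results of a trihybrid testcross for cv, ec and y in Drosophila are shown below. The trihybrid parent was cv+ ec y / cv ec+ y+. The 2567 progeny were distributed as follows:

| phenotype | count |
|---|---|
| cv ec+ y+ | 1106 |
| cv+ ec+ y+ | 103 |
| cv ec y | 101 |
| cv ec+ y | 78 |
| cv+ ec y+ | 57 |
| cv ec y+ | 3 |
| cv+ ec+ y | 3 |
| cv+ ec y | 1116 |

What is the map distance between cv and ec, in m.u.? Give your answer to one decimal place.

The two rarest classes, cv+ ec+ y and cv ec y+, are the double crossovers. Comparing them with the parentals, only the ec allele has switched, so ec is the middle locus and the order is cv – ec – y.
Crossovers in the cv–ec interval produce the single-crossover classes cv ec y and cv+ ec+ y+ (101 + 103 = 204) plus the double crossovers (6).
RF(cv–ec) = (204 + 6) / 2567 = 210/2567 = 0.0818 → 8.2 m.u.

8.2 m.u.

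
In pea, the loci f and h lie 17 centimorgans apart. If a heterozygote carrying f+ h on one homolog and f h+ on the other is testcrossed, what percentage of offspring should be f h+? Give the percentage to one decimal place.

A map distance of 17 centimorgans corresponds to a recombination frequency of 0.170.
The F1 is f+ h / f h+, so f h+ is a parental gamete class with expected frequency (1 − r)/2 = 0.830/2 = 0.4150.
That is 0.4150 = 41.5% of the progeny.

41.5%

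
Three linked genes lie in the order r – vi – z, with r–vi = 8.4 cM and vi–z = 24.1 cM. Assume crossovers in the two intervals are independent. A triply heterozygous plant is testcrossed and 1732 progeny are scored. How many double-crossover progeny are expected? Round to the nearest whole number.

35

Map distances give recombination frequencies of 0.084 and 0.241 for the two intervals.
With no interference, expected double-crossover frequency = 0.084 × 0.241 = 0.02024.
Expected number = 0.02024 × 1732 = 35.06 ≈ 35.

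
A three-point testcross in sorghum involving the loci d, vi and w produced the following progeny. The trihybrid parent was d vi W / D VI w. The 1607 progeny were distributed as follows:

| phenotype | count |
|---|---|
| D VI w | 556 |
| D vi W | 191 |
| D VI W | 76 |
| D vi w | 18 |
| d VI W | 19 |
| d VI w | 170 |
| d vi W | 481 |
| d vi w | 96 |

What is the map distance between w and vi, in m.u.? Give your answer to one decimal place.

The two rarest classes, d VI W and D vi w, are the double crossovers. Comparing them with the parentals, only the vi allele has switched, so vi is the middle locus and the order is w – vi – d.
Crossovers in the w–vi interval produce the single-crossover classes d vi w and D VI W (96 + 76 = 172) plus the double crossovers (37).
RF(w–vi) = (172 + 37) / 1607 = 209/1607 = 0.1301 → 13.0 m.u.

13.0 m.u.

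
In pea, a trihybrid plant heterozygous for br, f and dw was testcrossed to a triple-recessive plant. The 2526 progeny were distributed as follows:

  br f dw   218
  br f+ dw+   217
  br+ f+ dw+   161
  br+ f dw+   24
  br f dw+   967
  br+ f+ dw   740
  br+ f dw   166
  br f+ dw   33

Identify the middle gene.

br

The two most frequent reciprocal classes, br+ f+ dw and br f dw+, are the parental types, so the F1 was br+ f+ dw / br f dw+.
The two rarest classes, br f+ dw and br+ f dw+, are the double crossovers. Comparing them with the parentals, only the br allele has switched, so br is the middle locus and the order is dw – br – f.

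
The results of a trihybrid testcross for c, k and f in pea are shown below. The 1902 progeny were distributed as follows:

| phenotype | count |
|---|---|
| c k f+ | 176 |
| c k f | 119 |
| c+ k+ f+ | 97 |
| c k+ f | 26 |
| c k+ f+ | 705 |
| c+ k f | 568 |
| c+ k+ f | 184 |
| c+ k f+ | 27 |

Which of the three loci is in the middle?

f

The two most frequent reciprocal classes, c k+ f+ and c+ k f, are the parental types, so the F1 was c k+ f+ / c+ k f.
The two rarest classes, c k+ f and c+ k f+, are the double crossovers. Comparing them with the parentals, only the f allele has switched, so f is the middle locus and the order is c – f – k.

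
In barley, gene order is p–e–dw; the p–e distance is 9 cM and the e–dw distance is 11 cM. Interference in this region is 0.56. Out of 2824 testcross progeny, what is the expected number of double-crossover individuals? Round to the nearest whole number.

Map distances give recombination frequencies of 0.090 and 0.110 for the two intervals.
With interference 0.56 (so coincidence = 0.44), expected double-crossover frequency = 0.090 × 0.110 × 0.44 = 0.00436.
Expected number = 0.00436 × 2824 = 12.30 ≈ 12.

12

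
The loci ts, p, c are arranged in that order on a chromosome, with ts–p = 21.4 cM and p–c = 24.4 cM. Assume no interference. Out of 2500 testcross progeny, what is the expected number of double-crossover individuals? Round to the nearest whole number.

131

Map distances give recombination frequencies of 0.214 and 0.244 for the two intervals.
With no interference, expected double-crossover frequency = 0.214 × 0.244 = 0.05222.
Expected number = 0.05222 × 2500 = 130.54 ≈ 131.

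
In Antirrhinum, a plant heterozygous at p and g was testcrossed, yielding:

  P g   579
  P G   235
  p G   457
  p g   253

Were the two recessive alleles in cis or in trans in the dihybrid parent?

trans

The two most frequent classes are P g (579) and p G (457); these are the parental (non-recombinant) types.
So the F1 carried P g on one chromosome and p G on the other — the recessive alleles are on opposite chromosomes (trans / repulsion).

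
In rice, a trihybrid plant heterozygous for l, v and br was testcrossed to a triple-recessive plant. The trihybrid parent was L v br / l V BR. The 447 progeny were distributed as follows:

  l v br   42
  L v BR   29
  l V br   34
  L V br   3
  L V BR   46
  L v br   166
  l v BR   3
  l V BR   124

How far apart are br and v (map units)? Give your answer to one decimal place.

15.4 map units

The two rarest classes, L V br and l v BR, are the double crossovers. Comparing them with the parentals, only the v allele has switched, so v is the middle locus and the order is l – v – br.
Crossovers in the v–br interval produce the single-crossover classes L v BR and l V br (29 + 34 = 63) plus the double crossovers (6).
RF(v–br) = (63 + 6) / 447 = 69/447 = 0.1544 → 15.4 map units.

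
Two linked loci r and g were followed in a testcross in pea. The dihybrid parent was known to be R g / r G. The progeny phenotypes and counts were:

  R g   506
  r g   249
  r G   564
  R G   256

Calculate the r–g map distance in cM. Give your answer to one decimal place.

The recombinant classes are R G and r g: 256 + 249 = 505.
Recombination frequency = 505/1575 = 0.3206 ≈ 32.1%, i.e. 32.1 cM.

32.1 cM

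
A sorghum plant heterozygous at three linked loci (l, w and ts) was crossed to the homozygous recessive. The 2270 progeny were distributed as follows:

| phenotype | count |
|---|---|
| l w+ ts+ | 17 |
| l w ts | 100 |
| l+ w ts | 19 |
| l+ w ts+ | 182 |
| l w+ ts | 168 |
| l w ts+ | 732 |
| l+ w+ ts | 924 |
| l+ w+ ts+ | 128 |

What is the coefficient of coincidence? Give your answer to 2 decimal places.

0.80

The two most frequent reciprocal classes, l+ w+ ts and l w ts+, are the parental types, so the F1 was l+ w+ ts / l w ts+.
The two rarest classes, l+ w ts and l w+ ts+, are the double crossovers. Comparing them with the parentals, only the w allele has switched, so w is the middle locus and the order is l – w – ts.
l–w: (350 + 36)/2270 = 0.1700; w–ts: (228 + 36)/2270 = 0.1163.
Expected DCO frequency = 0.1700 × 0.1163 ≈ 0.01977; observed = 36/2270 ≈ 0.01586.
Coefficient of coincidence = 0.01586/0.01977 ≈ 0.80.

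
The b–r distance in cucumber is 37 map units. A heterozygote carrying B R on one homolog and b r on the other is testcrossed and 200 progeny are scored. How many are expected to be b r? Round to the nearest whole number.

63

A map distance of 37 map units corresponds to a recombination frequency of 0.370.
The F1 is B R / b r, so b r is a parental gamete class with expected frequency (1 − r)/2 = 0.630/2 = 0.3150.
Expected number = 0.3150 × 200 = 63.00 ≈ 63.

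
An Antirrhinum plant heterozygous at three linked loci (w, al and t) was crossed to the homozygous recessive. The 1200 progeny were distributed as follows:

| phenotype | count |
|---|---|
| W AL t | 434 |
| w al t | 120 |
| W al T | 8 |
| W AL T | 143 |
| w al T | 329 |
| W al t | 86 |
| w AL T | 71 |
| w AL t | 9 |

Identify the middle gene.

The two most frequent reciprocal classes, w al T and W AL t, are the parental types, so the F1 was w al T / W AL t.
The two rarest classes, W al T and w AL t, are the double crossovers. Comparing them with the parentals, only the w allele has switched, so w is the middle locus and the order is t – w – al.

w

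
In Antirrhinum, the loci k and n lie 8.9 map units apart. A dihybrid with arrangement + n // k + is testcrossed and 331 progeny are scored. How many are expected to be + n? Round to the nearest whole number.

A map distance of 8.9 map units corresponds to a recombination frequency of 0.089.
The F1 is + n / k +, so + n is a parental gamete class with expected frequency (1 − r)/2 = 0.911/2 = 0.4555.
Expected number = 0.4555 × 331 = 150.77 ≈ 151.

151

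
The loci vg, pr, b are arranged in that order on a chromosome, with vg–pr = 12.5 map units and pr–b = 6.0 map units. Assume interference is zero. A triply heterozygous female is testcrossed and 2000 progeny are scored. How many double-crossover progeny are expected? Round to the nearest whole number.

15

Map distances give recombination frequencies of 0.125 and 0.060 for the two intervals.
With no interference, expected double-crossover frequency = 0.125 × 0.060 = 0.00750.
Expected number = 0.00750 × 2000 = 15.00 ≈ 15.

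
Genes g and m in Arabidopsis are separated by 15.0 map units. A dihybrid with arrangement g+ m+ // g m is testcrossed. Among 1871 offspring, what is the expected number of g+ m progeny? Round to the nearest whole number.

140

A map distance of 15.0 map units corresponds to a recombination frequency of 0.150.
The F1 is g+ m+ / g m, so g+ m is a recombinant gamete class with expected frequency r/2 = 0.150/2 = 0.0750.
Expected number = 0.0750 × 1871 = 140.32 ≈ 140.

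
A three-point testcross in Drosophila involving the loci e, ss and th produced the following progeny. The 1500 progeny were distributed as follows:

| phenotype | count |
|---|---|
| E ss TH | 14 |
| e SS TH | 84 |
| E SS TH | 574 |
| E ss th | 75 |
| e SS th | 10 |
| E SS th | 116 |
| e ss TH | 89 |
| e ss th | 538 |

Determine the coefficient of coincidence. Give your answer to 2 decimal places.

0.86

The two most frequent reciprocal classes, E SS TH and e ss th, are the parental types, so the F1 was E SS TH / e ss th.
The two rarest classes, E ss TH and e SS th, are the double crossovers. Comparing them with the parentals, only the ss allele has switched, so ss is the middle locus and the order is th – ss – e.
th–ss: (205 + 24)/1500 = 0.1527; ss–e: (159 + 24)/1500 = 0.1220.
Expected DCO frequency = 0.1527 × 0.1220 ≈ 0.01863; observed = 24/1500 ≈ 0.01600.
Coefficient of coincidence = 0.01600/0.01863 ≈ 0.86.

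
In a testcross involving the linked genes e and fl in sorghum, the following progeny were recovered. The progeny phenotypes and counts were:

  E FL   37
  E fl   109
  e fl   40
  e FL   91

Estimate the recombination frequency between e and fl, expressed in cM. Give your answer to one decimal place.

27.8 cM

The two most frequent classes, E fl (109) and e FL (91), are the parental types, so the F1 was E fl / e FL.
The recombinant classes are E FL and e fl: 37 + 40 = 77.
Recombination frequency = 77/277 = 0.2780 ≈ 27.8%, i.e. 27.8 cM.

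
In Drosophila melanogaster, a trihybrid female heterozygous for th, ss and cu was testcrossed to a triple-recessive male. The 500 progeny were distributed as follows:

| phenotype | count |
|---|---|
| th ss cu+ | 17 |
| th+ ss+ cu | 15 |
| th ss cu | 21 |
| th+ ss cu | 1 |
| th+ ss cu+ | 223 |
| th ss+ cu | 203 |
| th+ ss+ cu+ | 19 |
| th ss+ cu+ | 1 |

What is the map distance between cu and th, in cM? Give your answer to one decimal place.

6.8 cM

The two most frequent reciprocal classes, th ss+ cu and th+ ss cu+, are the parental types, so the F1 was th ss+ cu / th+ ss cu+.
The two rarest classes, th ss+ cu+ and th+ ss cu, are the double crossovers. Comparing them with the parentals, only the cu allele has switched, so cu is the middle locus and the order is th – cu – ss.
Crossovers in the th–cu interval produce the single-crossover classes th+ ss+ cu and th ss cu+ (15 + 17 = 32) plus the double crossovers (2).
RF(th–cu) = (32 + 2) / 500 = 34/500 = 0.0680 → 6.8 cM.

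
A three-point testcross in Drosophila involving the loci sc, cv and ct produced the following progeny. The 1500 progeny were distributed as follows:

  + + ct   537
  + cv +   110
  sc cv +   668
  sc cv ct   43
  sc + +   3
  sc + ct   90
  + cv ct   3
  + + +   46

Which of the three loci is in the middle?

cv

The two most frequent reciprocal classes, + + ct and sc cv +, are the parental types, so the F1 was + + ct / sc cv +.
The two rarest classes, + cv ct and sc + +, are the double crossovers. Comparing them with the parentals, only the cv allele has switched, so cv is the middle locus and the order is sc – cv – ct.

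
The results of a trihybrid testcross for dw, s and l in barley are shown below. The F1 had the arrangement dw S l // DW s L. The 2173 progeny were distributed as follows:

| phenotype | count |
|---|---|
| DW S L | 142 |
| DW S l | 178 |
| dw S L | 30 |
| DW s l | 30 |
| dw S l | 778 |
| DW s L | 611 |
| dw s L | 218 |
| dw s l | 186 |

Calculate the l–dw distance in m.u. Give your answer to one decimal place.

The two rarest classes, dw S L and DW s l, are the double crossovers. Comparing them with the parentals, only the l allele has switched, so l is the middle locus and the order is dw – l – s.
Crossovers in the dw–l interval produce the single-crossover classes DW S l and dw s L (178 + 218 = 396) plus the double crossovers (60).
RF(dw–l) = (396 + 60) / 2173 = 456/2173 = 0.2098 → 21.0 m.u.

21.0 m.u.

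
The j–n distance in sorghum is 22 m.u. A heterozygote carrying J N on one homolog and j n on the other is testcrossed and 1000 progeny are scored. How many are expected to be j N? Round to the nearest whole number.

110

A map distance of 22 m.u. corresponds to a recombination frequency of 0.220.
The F1 is J N / j n, so j N is a recombinant gamete class with expected frequency r/2 = 0.220/2 = 0.1100.
Expected number = 0.1100 × 1000 = 110.00 ≈ 110.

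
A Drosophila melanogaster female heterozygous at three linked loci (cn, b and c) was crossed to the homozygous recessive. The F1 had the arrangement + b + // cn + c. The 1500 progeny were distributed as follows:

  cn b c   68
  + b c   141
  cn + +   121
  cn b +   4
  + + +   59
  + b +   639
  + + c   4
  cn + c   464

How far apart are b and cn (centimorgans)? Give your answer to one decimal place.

The two rarest classes, cn b + and + + c, are the double crossovers. Comparing them with the parentals, only the cn allele has switched, so cn is the middle locus and the order is b – cn – c.
Crossovers in the b–cn interval produce the single-crossover classes + + + and cn b c (59 + 68 = 127) plus the double crossovers (8).
RF(b–cn) = (127 + 8) / 1500 = 135/1500 = 0.0900 → 9.0 centimorgans.

9.0 centimorgans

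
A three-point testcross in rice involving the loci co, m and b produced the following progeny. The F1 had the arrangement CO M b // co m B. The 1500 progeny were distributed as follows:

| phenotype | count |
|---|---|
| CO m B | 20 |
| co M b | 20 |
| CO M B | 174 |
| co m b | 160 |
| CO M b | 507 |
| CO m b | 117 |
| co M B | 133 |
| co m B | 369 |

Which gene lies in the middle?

co

The two rarest classes, co M b and CO m B, are the double crossovers. Comparing them with the parentals, only the co allele has switched, so co is the middle locus and the order is m – co – b.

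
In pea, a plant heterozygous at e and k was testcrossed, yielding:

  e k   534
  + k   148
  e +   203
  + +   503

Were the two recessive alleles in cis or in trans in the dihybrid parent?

The two most frequent classes are + + (503) and e k (534); these are the parental (non-recombinant) types.
So the F1 carried + + on one chromosome and e k on the other — the recessive alleles are on the same chromosome (cis / coupling).

cis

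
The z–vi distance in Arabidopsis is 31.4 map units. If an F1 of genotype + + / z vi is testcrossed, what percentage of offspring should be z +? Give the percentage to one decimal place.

A map distance of 31.4 map units corresponds to a recombination frequency of 0.314.
The F1 is + + / z vi, so z + is a recombinant gamete class with expected frequency r/2 = 0.314/2 = 0.1570.
That is 0.1570 = 15.7% of the progeny.

15.7%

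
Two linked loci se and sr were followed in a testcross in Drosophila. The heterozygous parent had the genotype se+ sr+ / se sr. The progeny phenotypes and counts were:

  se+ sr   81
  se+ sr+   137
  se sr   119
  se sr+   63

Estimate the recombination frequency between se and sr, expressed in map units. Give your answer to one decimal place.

36.0 map units

The recombinant classes are se+ sr and se sr+: 81 + 63 = 144.
Recombination frequency = 144/400 = 0.3600 ≈ 36.0%, i.e. 36.0 map units.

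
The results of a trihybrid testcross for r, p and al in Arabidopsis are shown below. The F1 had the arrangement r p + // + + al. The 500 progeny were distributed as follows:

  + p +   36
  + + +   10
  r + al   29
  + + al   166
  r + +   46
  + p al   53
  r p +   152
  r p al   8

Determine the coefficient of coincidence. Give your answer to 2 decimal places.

The two rarest classes, r p al and + + +, are the double crossovers. Comparing them with the parentals, only the al allele has switched, so al is the middle locus and the order is r – al – p.
r–al: (65 + 18)/500 = 0.1660; al–p: (99 + 18)/500 = 0.2340.
Expected DCO frequency = 0.1660 × 0.2340 ≈ 0.03884; observed = 18/500 ≈ 0.03600.
Coefficient of coincidence = 0.03600/0.03884 ≈ 0.93.

0.93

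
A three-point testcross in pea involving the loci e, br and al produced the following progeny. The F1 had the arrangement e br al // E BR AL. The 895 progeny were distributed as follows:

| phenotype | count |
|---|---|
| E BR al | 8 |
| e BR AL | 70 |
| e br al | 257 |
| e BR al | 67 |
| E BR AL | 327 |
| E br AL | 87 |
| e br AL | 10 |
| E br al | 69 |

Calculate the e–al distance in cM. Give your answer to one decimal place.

17.5 cM

The two rarest classes, e br AL and E BR al, are the double crossovers. Comparing them with the parentals, only the al allele has switched, so al is the middle locus and the order is br – al – e.
Crossovers in the al–e interval produce the single-crossover classes E br al and e BR AL (69 + 70 = 139) plus the double crossovers (18).
RF(al–e) = (139 + 18) / 895 = 157/895 = 0.1754 → 17.5 cM.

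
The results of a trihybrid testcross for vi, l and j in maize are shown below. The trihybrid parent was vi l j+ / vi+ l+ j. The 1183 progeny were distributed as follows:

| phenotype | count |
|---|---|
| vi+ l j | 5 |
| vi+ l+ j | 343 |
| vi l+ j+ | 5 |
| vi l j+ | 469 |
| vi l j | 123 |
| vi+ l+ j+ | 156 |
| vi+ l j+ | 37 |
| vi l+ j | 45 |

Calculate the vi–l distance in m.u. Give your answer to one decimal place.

The two rarest classes, vi l+ j+ and vi+ l j, are the double crossovers. Comparing them with the parentals, only the l allele has switched, so l is the middle locus and the order is j – l – vi.
Crossovers in the l–vi interval produce the single-crossover classes vi+ l j+ and vi l+ j (37 + 45 = 82) plus the double crossovers (10).
RF(l–vi) = (82 + 10) / 1183 = 92/1183 = 0.0778 → 7.8 m.u.

7.8 m.u.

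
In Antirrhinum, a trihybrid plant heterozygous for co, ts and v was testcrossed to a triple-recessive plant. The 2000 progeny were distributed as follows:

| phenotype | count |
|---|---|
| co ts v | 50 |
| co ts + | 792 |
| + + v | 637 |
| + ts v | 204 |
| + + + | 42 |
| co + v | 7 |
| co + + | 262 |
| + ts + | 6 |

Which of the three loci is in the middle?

co

The two most frequent reciprocal classes, + + v and co ts +, are the parental types, so the F1 was + + v / co ts +.
The two rarest classes, co + v and + ts +, are the double crossovers. Comparing them with the parentals, only the co allele has switched, so co is the middle locus and the order is v – co – ts.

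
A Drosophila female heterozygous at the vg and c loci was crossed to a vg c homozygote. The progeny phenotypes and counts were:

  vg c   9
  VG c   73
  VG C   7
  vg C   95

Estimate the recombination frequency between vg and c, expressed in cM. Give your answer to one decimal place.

The two most frequent classes, VG c (73) and vg C (95), are the parental types, so the F1 was VG c / vg C.
The recombinant classes are VG C and vg c: 7 + 9 = 16.
Recombination frequency = 16/184 = 0.0870 ≈ 8.7%, i.e. 8.7 cM.

8.7 cM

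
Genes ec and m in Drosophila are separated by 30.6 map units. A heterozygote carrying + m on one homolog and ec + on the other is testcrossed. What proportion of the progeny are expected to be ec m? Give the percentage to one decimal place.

15.3%

A map distance of 30.6 map units corresponds to a recombination frequency of 0.306.
The F1 is + m / ec +, so ec m is a recombinant gamete class with expected frequency r/2 = 0.306/2 = 0.1530.
That is 0.1530 = 15.3% of the progeny.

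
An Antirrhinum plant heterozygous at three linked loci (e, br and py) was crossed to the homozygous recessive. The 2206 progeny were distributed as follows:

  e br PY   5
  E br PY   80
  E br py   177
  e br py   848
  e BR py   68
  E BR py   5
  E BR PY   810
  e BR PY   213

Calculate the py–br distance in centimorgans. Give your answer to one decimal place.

7.2 centimorgans

The two most frequent reciprocal classes, e br py and E BR PY, are the parental types, so the F1 was e br py / E BR PY.
The two rarest classes, e br PY and E BR py, are the double crossovers. Comparing them with the parentals, only the py allele has switched, so py is the middle locus and the order is br – py – e.
Crossovers in the br–py interval produce the single-crossover classes e BR py and E br PY (68 + 80 = 148) plus the double crossovers (10).
RF(br–py) = (148 + 10) / 2206 = 158/2206 = 0.0716 → 7.2 centimorgans.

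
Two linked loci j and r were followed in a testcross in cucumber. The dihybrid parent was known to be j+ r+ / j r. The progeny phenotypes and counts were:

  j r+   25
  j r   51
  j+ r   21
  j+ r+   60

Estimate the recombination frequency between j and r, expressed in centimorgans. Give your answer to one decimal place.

The recombinant classes are j+ r and j r+: 21 + 25 = 46.
Recombination frequency = 46/157 = 0.2930 ≈ 29.3%, i.e. 29.3 centimorgans.

29.3 centimorgans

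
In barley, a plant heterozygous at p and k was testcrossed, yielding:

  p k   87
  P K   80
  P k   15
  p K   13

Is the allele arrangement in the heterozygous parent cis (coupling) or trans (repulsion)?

cis

The two most frequent classes are P K (80) and p k (87); these are the parental (non-recombinant) types.
So the F1 carried P K on one chromosome and p k on the other — the recessive alleles are on the same chromosome (cis / coupling).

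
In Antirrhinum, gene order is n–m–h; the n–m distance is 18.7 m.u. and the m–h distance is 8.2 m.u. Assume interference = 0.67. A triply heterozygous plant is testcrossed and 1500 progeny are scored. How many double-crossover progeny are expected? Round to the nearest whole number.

8

Map distances give recombination frequencies of 0.187 and 0.082 for the two intervals.
With interference 0.67 (so coincidence = 0.33), expected double-crossover frequency = 0.187 × 0.082 × 0.33 = 0.00506.
Expected number = 0.00506 × 1500 = 7.59 ≈ 8.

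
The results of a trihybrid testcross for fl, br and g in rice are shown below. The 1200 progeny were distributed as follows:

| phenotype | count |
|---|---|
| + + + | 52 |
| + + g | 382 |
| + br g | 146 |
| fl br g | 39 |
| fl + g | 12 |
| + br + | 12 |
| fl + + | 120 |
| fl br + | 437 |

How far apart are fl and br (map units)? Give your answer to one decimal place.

The two most frequent reciprocal classes, fl br + and + + g, are the parental types, so the F1 was fl br + / + + g.
The two rarest classes, + br + and fl + g, are the double crossovers. Comparing them with the parentals, only the fl allele has switched, so fl is the middle locus and the order is br – fl – g.
Crossovers in the br–fl interval produce the single-crossover classes fl + + and + br g (120 + 146 = 266) plus the double crossovers (24).
RF(br–fl) = (266 + 24) / 1200 = 290/1200 = 0.2417 → 24.2 map units.

24.2 map units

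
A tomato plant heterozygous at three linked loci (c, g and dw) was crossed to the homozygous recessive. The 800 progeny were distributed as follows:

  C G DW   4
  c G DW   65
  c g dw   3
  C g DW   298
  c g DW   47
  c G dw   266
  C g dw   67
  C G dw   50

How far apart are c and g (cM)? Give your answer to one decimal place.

13.0 cM

The two most frequent reciprocal classes, c G dw and C g DW, are the parental types, so the F1 was c G dw / C g DW.
The two rarest classes, c g dw and C G DW, are the double crossovers. Comparing them with the parentals, only the g allele has switched, so g is the middle locus and the order is c – g – dw.
Crossovers in the c–g interval produce the single-crossover classes C G dw and c g DW (50 + 47 = 97) plus the double crossovers (7).
RF(c–g) = (97 + 7) / 800 = 104/800 = 0.1300 → 13.0 cM.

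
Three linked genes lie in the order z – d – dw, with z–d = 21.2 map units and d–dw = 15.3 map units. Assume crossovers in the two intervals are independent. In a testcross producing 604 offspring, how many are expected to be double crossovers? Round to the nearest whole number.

20

Map distances give recombination frequencies of 0.212 and 0.153 for the two intervals.
With no interference, expected double-crossover frequency = 0.212 × 0.153 = 0.03244.
Expected number = 0.03244 × 604 = 19.59 ≈ 20.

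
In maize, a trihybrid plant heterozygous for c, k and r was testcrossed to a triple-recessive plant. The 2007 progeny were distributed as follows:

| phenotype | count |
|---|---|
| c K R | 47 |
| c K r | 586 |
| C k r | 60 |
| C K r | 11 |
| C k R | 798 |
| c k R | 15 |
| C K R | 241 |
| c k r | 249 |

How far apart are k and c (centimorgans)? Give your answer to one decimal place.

The two most frequent reciprocal classes, c K r and C k R, are the parental types, so the F1 was c K r / C k R.
The two rarest classes, C K r and c k R, are the double crossovers. Comparing them with the parentals, only the c allele has switched, so c is the middle locus and the order is r – c – k.
Crossovers in the c–k interval produce the single-crossover classes c k r and C K R (249 + 241 = 490) plus the double crossovers (26).
RF(c–k) = (490 + 26) / 2007 = 516/2007 = 0.2571 → 25.7 centimorgans.

25.7 centimorgans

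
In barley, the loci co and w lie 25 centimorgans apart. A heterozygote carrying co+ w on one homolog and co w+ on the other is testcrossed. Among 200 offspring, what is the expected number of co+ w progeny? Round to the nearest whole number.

A map distance of 25 centimorgans corresponds to a recombination frequency of 0.250.
The F1 is co+ w / co w+, so co+ w is a parental gamete class with expected frequency (1 − r)/2 = 0.750/2 = 0.3750.
Expected number = 0.3750 × 200 = 75.00 ≈ 75.

75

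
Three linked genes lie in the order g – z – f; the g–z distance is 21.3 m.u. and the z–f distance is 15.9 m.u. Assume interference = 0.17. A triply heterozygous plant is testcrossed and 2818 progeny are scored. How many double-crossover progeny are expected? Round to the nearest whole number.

Map distances give recombination frequencies of 0.213 and 0.159 for the two intervals.
With interference 0.17 (so coincidence = 0.83), expected double-crossover frequency = 0.213 × 0.159 × 0.83 = 0.02811.
Expected number = 0.02811 × 2818 = 79.21 ≈ 79.

79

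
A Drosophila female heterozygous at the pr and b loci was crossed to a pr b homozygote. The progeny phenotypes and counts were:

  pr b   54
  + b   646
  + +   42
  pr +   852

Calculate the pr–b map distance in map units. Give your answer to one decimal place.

The two most frequent classes, + b (646) and pr + (852), are the parental types, so the F1 was + b / pr +.
The recombinant classes are + + and pr b: 42 + 54 = 96.
Recombination frequency = 96/1594 = 0.0602 ≈ 6.0%, i.e. 6.0 map units.

6.0 map units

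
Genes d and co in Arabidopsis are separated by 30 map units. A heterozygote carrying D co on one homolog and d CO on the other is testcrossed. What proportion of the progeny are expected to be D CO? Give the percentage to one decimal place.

A map distance of 30 map units corresponds to a recombination frequency of 0.300.
The F1 is D co / d CO, so D CO is a recombinant gamete class with expected frequency r/2 = 0.300/2 = 0.1500.
That is 0.1500 = 15.0% of the progeny.

15.0%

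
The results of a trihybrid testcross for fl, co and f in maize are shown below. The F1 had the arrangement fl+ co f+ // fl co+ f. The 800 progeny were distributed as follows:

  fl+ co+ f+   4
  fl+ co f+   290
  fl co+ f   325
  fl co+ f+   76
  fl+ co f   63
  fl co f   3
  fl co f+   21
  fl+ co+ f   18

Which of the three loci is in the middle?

The two rarest classes, fl+ co+ f+ and fl co f, are the double crossovers. Comparing them with the parentals, only the co allele has switched, so co is the middle locus and the order is fl – co – f.

co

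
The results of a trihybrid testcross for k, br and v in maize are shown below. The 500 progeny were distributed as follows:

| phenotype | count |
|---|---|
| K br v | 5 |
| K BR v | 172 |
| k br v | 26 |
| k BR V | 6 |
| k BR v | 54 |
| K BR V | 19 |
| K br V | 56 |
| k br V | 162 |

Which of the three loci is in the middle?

br

The two most frequent reciprocal classes, K BR v and k br V, are the parental types, so the F1 was K BR v / k br V.
The two rarest classes, K br v and k BR V, are the double crossovers. Comparing them with the parentals, only the br allele has switched, so br is the middle locus and the order is k – br – v.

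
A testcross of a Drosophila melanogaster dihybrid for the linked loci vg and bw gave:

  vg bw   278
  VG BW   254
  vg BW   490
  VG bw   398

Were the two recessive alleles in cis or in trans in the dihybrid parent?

trans

The two most frequent classes are VG bw (398) and vg BW (490); these are the parental (non-recombinant) types.
So the F1 carried VG bw on one chromosome and vg BW on the other — the recessive alleles are on opposite chromosomes (trans / repulsion).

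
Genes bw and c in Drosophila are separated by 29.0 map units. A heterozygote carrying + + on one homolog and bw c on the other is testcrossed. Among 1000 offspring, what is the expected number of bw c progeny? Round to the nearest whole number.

A map distance of 29.0 map units corresponds to a recombination frequency of 0.290.
The F1 is + + / bw c, so bw c is a parental gamete class with expected frequency (1 − r)/2 = 0.710/2 = 0.3550.
Expected number = 0.3550 × 1000 = 355.00 ≈ 355.

355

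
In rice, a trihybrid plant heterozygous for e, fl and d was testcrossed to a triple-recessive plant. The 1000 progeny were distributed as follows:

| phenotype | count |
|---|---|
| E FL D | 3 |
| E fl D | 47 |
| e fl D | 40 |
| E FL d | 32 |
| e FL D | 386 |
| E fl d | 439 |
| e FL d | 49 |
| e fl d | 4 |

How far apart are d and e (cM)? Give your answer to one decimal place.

10.3 cM

The two most frequent reciprocal classes, E fl d and e FL D, are the parental types, so the F1 was E fl d / e FL D.
The two rarest classes, e fl d and E FL D, are the double crossovers. Comparing them with the parentals, only the e allele has switched, so e is the middle locus and the order is fl – e – d.
Crossovers in the e–d interval produce the single-crossover classes E fl D and e FL d (47 + 49 = 96) plus the double crossovers (7).
RF(e–d) = (96 + 7) / 1000 = 103/1000 = 0.1030 → 10.3 cM.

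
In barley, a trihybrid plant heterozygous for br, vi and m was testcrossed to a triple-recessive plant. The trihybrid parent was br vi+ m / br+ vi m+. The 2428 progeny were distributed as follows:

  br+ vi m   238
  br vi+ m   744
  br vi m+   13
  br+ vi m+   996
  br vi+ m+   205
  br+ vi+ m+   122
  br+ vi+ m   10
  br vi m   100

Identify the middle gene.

The two rarest classes, br+ vi+ m and br vi m+, are the double crossovers. Comparing them with the parentals, only the br allele has switched, so br is the middle locus and the order is m – br – vi.

br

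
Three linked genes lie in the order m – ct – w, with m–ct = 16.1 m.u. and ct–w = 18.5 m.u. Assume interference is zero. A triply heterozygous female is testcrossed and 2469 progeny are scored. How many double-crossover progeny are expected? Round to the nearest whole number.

74

Map distances give recombination frequencies of 0.161 and 0.185 for the two intervals.
With no interference, expected double-crossover frequency = 0.161 × 0.185 = 0.02978.
Expected number = 0.02978 × 2469 = 73.54 ≈ 74.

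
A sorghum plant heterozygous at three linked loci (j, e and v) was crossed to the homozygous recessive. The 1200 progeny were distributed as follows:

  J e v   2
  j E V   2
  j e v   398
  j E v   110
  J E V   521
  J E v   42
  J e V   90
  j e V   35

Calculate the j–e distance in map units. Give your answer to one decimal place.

17.0 map units

The two most frequent reciprocal classes, J E V and j e v, are the parental types, so the F1 was J E V / j e v.
The two rarest classes, j E V and J e v, are the double crossovers. Comparing them with the parentals, only the j allele has switched, so j is the middle locus and the order is e – j – v.
Crossovers in the e–j interval produce the single-crossover classes J e V and j E v (90 + 110 = 200) plus the double crossovers (4).
RF(e–j) = (200 + 4) / 1200 = 204/1200 = 0.1700 → 17.0 map units.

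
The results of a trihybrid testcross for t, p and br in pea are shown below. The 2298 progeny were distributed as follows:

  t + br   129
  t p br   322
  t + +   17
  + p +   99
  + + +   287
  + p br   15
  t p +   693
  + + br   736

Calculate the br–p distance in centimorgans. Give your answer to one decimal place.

The two most frequent reciprocal classes, t p + and + + br, are the parental types, so the F1 was t p + / + + br.
The two rarest classes, t + + and + p br, are the double crossovers. Comparing them with the parentals, only the p allele has switched, so p is the middle locus and the order is t – p – br.
Crossovers in the p–br interval produce the single-crossover classes t p br and + + + (322 + 287 = 609) plus the double crossovers (32).
RF(p–br) = (609 + 32) / 2298 = 641/2298 = 0.2789 → 27.9 centimorgans.

27.9 centimorgans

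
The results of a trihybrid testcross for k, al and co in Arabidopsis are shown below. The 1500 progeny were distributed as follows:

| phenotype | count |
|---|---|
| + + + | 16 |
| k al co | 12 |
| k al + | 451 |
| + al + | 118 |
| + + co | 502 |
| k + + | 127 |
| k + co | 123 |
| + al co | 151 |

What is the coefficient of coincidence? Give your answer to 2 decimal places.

0.51

The two most frequent reciprocal classes, + + co and k al +, are the parental types, so the F1 was + + co / k al +.
The two rarest classes, + + + and k al co, are the double crossovers. Comparing them with the parentals, only the co allele has switched, so co is the middle locus and the order is al – co – k.
al–co: (278 + 28)/1500 = 0.2040; co–k: (241 + 28)/1500 = 0.1793.
Expected DCO frequency = 0.2040 × 0.1793 ≈ 0.03658; observed = 28/1500 ≈ 0.01867.
Coefficient of coincidence = 0.01867/0.03658 ≈ 0.51.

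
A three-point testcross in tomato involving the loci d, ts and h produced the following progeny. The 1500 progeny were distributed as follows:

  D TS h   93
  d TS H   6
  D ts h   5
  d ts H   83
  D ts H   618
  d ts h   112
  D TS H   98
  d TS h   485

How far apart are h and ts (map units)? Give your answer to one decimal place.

14.7 map units

The two most frequent reciprocal classes, D ts H and d TS h, are the parental types, so the F1 was D ts H / d TS h.
The two rarest classes, D ts h and d TS H, are the double crossovers. Comparing them with the parentals, only the h allele has switched, so h is the middle locus and the order is d – h – ts.
Crossovers in the h–ts interval produce the single-crossover classes D TS H and d ts h (98 + 112 = 210) plus the double crossovers (11).
RF(h–ts) = (210 + 11) / 1500 = 221/1500 = 0.1473 → 14.7 map units.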